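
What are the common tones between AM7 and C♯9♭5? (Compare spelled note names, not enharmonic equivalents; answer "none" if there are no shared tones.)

AM7 = A, C#, E, G#.
C♯9♭5 = C#, E#, G, B, D#.
Shared: C#.

C#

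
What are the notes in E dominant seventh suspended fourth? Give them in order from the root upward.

E A B D

Root E, quality dominant seventh suspended fourth:
E — root
A — perfect 4th
B — perfect 5th
D — minor 7th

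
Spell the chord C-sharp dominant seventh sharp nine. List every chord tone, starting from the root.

C-sharp – E-sharp – G-sharp – B – D-double-sharp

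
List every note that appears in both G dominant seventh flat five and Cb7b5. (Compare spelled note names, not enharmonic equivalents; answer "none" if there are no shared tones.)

none

G dominant seventh flat five: G B D♭ F
Cb7b5: C♭ E♭ G𝄫 B𝄫
Common to both → none.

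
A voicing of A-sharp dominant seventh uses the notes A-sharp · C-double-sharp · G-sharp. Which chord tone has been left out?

E-sharp

The full A-sharp dominant seventh chord is A-sharp, C-double-sharp, E-sharp, G-sharp.
Comparing with the voicing, the perfect 5th (5th) — E-sharp — is absent.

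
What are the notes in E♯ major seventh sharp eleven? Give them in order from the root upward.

E#, G##, B#, D##, A##

Root E#, quality major seventh sharp eleven:
E# — root
G## — major 3rd
B# — perfect 5th
D## — major 7th
A## — augmented 11th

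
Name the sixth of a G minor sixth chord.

E

Root of G minor sixth = G. The 6th is a major 6th: G up a major 6th → E.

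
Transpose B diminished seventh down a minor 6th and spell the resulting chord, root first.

B down a minor 6th → D#. New chord: D# diminished seventh.
- root: D#
- minor 3rd: F#
- diminished 5th: A
- diminished 7th: C

D#, F#, A, C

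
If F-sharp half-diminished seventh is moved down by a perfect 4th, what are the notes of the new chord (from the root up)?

F# down a perfect 4th → C#. New chord: C# half-diminished seventh.
Root: C#
Minor 3rd (3rd): E
Diminished 5th (5th): G
Minor 7th (7th): B

C# E G B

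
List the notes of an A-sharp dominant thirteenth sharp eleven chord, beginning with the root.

A♯, C𝄪, E♯, G♯, B♯, D𝄪, F𝄪

Root A♯, quality dominant thirteenth sharp eleven:
- root: A♯
- major 3rd: C𝄪
- perfect 5th: E♯
- minor 7th: G♯
- major 9th: B♯
- augmented 11th: D𝄪
- major 13th: F𝄪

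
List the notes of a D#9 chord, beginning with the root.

D♯  F𝄪  A♯  C♯  E♯

Root D♯, quality dominant ninth:
- root: D♯
- major 3rd: F𝄪
- perfect 5th: A♯
- minor 7th: C♯
- major 9th: E♯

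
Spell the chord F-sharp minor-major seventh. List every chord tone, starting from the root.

F-sharp – A – C-sharp – E-sharp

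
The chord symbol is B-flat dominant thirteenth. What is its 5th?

F

Root of B-flat dominant thirteenth = B-flat. The 5th is a perfect 5th: B-flat up a perfect 5th → F.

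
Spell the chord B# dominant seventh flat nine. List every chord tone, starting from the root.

B# dominant seventh flat nine is a dominant seventh flat nine built on B-sharp.
B-sharp — root
D-double-sharp — major 3rd
F-double-sharp — perfect 5th
A-sharp — minor 7th
C-sharp — minor 9th

B-sharp – D-double-sharp – F-double-sharp – A-sharp – C-sharp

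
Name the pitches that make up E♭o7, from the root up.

E♭, G♭, B𝄫, D𝄫

E♭o7 is a diminished seventh built on E♭.
root → E♭
3rd (minor 3rd) → G♭
5th (diminished 5th) → B𝄫
7th (diminished 7th) → D𝄫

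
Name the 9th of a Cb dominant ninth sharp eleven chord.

Root of Cb dominant ninth sharp eleven = C-flat. The 9th is a major 9th: C-flat up a major 9th → D-flat.

D-flat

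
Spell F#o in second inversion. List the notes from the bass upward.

C F# A

F#o = F#–A–C; second inversion → fifth (C) lowest.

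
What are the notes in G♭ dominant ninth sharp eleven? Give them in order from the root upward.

Gb, Bb, Db, Fb, Ab, C

G♭ dominant ninth sharp eleven: dominant ninth sharp eleven on Gb.
root → Gb
3rd (major 3rd) → Bb
5th (perfect 5th) → Db
7th (minor 7th) → Fb
9th (major 9th) → Ab
11th (augmented 11th) → C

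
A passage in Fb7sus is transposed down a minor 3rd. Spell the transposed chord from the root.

Db – Gb – Ab – Cb

Transposed root: Fb → Db (minor 3rd down). So we spell Db dominant seventh suspended fourth:
Root: Db
Perfect 4th (4th): Gb
Perfect 5th (5th): Ab
Minor 7th (7th): Cb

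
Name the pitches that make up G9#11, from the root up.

Root G, quality dominant ninth sharp eleven:
- root: G
- major 3rd: B
- perfect 5th: D
- minor 7th: F
- major 9th: A
- augmented 11th: C#

G, B, D, F, A, C#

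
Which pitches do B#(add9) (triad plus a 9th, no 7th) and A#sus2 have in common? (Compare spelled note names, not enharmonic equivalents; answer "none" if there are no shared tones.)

B#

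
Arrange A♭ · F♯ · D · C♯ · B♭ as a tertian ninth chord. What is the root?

Arranged so that each adjacent pair is a third by letter name: B♭ – D – F♯ – A♭ – C♯.
The bottom of that stack, B♭, is the root (this is B♭ dominant seventh sharp nine sharp five).

B♭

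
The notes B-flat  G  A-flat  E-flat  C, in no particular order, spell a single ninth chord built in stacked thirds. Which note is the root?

A-flat

Arranged so that each adjacent pair is a third by letter name: A-flat – C – E-flat – G – B-flat.
The bottom of that stack, A-flat, is the root (this is A-flat major ninth).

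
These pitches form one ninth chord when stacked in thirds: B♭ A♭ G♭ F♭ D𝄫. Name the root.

G♭

Stacking in thirds gives G♭ – B♭ – D𝄫 – F♭ – A♭, so G♭ is the root — G♭ dominant ninth flat five.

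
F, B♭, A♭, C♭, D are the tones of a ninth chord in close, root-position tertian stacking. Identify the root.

Arranged so that each adjacent pair is a third by letter name: B♭ – D – F – A♭ – C♭.
The bottom of that stack, B♭, is the root (this is B♭ dominant seventh flat nine).

B♭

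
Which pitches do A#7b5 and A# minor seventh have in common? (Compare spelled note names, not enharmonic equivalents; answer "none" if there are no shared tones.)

A#, G#

A#7b5 = A#, C##, E, G#.
A# minor seventh = A#, C#, E#, G#.
Shared: A#, G#.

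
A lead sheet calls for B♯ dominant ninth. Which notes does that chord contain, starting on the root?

B♯ dominant ninth is a dominant ninth built on B-sharp.
B-sharp — root
D-double-sharp — major 3rd
F-double-sharp — perfect 5th
A-sharp — minor 7th
C-double-sharp — major 9th

B-sharp D-double-sharp F-double-sharp A-sharp C-double-sharp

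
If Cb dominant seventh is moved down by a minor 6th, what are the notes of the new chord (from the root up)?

Transposed root: C-flat → E-flat (minor 6th down). So we spell E-flat dominant seventh:
root → E-flat
3rd (major 3rd) → G
5th (perfect 5th) → B-flat
7th (minor 7th) → D-flat

E-flat, G, B-flat, D-flat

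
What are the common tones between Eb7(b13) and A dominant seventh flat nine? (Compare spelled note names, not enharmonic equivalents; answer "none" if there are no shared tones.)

Eb7(b13) = Eb, G, Bb, Db, Cb.
A dominant seventh flat nine = A, C#, E, G, Bb.
Shared: G, Bb.

G, Bb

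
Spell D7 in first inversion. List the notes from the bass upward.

D7 = D–F#–A–C; first inversion → third (F#) lowest.

F# A C D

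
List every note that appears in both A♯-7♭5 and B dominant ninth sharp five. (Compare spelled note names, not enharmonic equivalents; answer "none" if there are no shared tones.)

A♯-7♭5: A# C# E G#
B dominant ninth sharp five: B D# F## A C#
Common to both → C#.

C#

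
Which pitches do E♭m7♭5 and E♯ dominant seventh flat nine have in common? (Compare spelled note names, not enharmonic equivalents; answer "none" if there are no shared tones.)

none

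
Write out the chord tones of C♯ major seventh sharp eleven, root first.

C#  E#  G#  B#  F##

C♯ major seventh sharp eleven is a major seventh sharp eleven built on C#.
C# — root
E# — major 3rd
G# — perfect 5th
B# — major 7th
F## — augmented 11th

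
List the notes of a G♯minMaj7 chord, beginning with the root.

G# B D# F##

G♯minMaj7: minor-major seventh on G#.
Root: G#
Minor 3rd (3rd): B
Perfect 5th (5th): D#
Major 7th (7th): F##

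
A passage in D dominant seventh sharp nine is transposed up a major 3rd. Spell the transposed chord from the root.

A major 3rd up from D is F-sharp, so the new chord is F-sharp dominant seventh sharp nine.
- root: F-sharp
- major 3rd: A-sharp
- perfect 5th: C-sharp
- minor 7th: E
- augmented 9th: G-double-sharp

F-sharp – A-sharp – C-sharp – E – G-double-sharp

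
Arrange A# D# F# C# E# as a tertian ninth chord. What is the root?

Stacking in thirds gives D# – F# – A# – C# – E#, so D# is the root — D# minor ninth.

D#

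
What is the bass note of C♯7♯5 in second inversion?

C♯7♯5 = C♯–E♯–G𝄪–B. Second inversion → fifth in the bass = G𝄪.

G𝄪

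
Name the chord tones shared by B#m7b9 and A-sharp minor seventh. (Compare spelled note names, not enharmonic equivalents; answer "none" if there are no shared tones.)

B#m7b9 = B♯, D♯, F𝄪, A♯, C♯.
A-sharp minor seventh = A♯, C♯, E♯, G♯.
Shared: A♯, C♯.

A♯ C♯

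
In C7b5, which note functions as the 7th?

Bb

Root of C7b5 = C. The 7th is a minor 7th: C up a minor 7th → Bb.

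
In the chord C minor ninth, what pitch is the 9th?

D

Root of C minor ninth = C. The 9th is a major 9th: C up a major 9th → D.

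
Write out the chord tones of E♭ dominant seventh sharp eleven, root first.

E♭ dominant seventh sharp eleven is a dominant seventh sharp eleven built on E-flat.
- root: E-flat
- major 3rd: G
- perfect 5th: B-flat
- minor 7th: D-flat
- augmented 11th: A

E-flat, G, B-flat, D-flat, A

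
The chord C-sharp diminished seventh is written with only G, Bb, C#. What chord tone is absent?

The full C-sharp diminished seventh chord is C#, E, G, Bb.
Comparing with the voicing, the minor 3rd (3rd) — E — is absent.

E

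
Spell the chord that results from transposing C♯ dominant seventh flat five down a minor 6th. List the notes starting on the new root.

E# G## B D#

C# down a minor 6th → E#. New chord: E# dominant seventh flat five.
- root: E#
- major 3rd: G##
- diminished 5th: B
- minor 7th: D#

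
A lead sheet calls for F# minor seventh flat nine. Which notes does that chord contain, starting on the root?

Root F#, quality minor seventh flat nine:
- root: F#
- minor 3rd: A
- perfect 5th: C#
- minor 7th: E
- minor 9th: G

F# A C# E G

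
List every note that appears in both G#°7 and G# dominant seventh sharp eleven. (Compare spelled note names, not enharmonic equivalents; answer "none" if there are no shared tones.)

G#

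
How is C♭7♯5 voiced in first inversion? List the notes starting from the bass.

C♭7♯5 = Cb–Eb–G–Bbb; first inversion → third (Eb) lowest.

Eb, G, Bbb, Cb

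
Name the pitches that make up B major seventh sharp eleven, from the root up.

B major seventh sharp eleven: major seventh sharp eleven on B.
- root: B
- major 3rd: D-sharp
- perfect 5th: F-sharp
- major 7th: A-sharp
- augmented 11th: E-sharp

B, D-sharp, F-sharp, A-sharp, E-sharp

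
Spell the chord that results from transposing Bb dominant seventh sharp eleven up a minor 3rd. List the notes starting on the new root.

Db F Ab Cb G

A minor 3rd up from Bb is Db, so the new chord is Db dominant seventh sharp eleven.
Root: Db
Major 3rd (3rd): F
Perfect 5th (5th): Ab
Minor 7th (7th): Cb
Augmented 11th (11th): G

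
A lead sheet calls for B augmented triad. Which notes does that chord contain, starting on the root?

Root B, quality augmented triad:
B — root
D# — major 3rd
F## — augmented 5th

B  D#  F##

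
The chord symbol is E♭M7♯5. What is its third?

E♭M7♯5 is built on Eb; its 3rd is a major 3rd above the root.
A third above E uses the letter G, and the major 3rd above Eb is G.

G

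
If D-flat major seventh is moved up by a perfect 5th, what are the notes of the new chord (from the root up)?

A-flat, C, E-flat, G

Transposed root: D-flat → A-flat (perfect 5th up). So we spell A-flat major seventh:
Root: A-flat
Major 3rd (3rd): C
Perfect 5th (5th): E-flat
Major 7th (7th): G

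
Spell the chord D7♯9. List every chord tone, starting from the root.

D7♯9: dominant seventh sharp nine on D.
Root: D
Major 3rd (3rd): F#
Perfect 5th (5th): A
Minor 7th (7th): C
Augmented 9th (9th): E#

D F# A C E#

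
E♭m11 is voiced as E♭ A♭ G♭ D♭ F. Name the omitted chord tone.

B♭

The full E♭m11 chord is E♭, G♭, B♭, D♭, F, A♭.
Comparing with the voicing, the perfect 5th (5th) — B♭ — is absent.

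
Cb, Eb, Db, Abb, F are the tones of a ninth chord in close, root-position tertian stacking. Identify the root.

Db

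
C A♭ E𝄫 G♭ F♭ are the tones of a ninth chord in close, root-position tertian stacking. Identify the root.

F♭

Stacking in thirds gives F♭ – A♭ – C – E𝄫 – G♭, so F♭ is the root — F♭ dominant ninth sharp five.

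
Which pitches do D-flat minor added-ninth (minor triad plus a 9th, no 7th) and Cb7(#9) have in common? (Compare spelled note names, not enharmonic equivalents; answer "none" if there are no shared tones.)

D-flat minor added-ninth = Db, Fb, Ab, Eb.
Cb7(#9) = Cb, Eb, Gb, Bbb, D.
Shared: Eb.

Eb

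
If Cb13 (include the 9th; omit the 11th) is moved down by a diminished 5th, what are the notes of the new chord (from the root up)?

A diminished 5th down from Cb is F, so the new chord is F dominant thirteenth.
F — root
A — major 3rd
C — perfect 5th
Eb — minor 7th
G — major 9th
D — major 13th

F, A, C, Eb, G, D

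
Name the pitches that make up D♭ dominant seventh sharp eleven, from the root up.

Root D♭, quality dominant seventh sharp eleven:
root → D♭
3rd (major 3rd) → F
5th (perfect 5th) → A♭
7th (minor 7th) → C♭
11th (augmented 11th) → G

D♭, F, A♭, C♭, G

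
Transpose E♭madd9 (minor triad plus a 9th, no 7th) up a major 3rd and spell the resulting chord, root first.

Transposed root: Eb → G (major 3rd up). So we spell G minor added-ninth:
G — root
Bb — minor 3rd
D — perfect 5th
A — major 9th

G, Bb, D, A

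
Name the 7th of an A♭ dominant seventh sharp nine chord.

Root of A♭ dominant seventh sharp nine = A-flat. The 7th is a minor 7th: A-flat up a minor 7th → G-flat.

G-flat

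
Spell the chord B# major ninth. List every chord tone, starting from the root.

B# major ninth is a major ninth built on B#.
B# — root
D## — major 3rd
F## — perfect 5th
A## — major 7th
C## — major 9th

B# – D## – F## – A## – C##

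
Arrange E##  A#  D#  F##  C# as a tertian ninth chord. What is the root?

Stacking in thirds gives D# – F## – A# – C# – E##, so D# is the root — D# dominant seventh sharp nine.

D#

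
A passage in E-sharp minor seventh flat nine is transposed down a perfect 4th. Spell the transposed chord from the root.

B# D# F## A# C#

A perfect 4th down from E# is B#, so the new chord is B# minor seventh flat nine.
Root: B#
Minor 3rd (3rd): D#
Perfect 5th (5th): F##
Minor 7th (7th): A#
Minor 9th (9th): C#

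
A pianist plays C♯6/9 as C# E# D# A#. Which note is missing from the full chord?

G#

C♯6/9 = C#, E#, G#, A#, D#. The voicing lacks the 5th (perfect 5th), G#.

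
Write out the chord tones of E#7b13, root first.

E# – G## – B# – D# – C#

Root E#, quality dominant seventh flat thirteen:
root → E#
3rd (major 3rd) → G##
5th (perfect 5th) → B#
7th (minor 7th) → D#
13th (minor 13th) → C#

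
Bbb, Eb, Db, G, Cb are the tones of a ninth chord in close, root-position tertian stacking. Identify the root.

Arranged so that each adjacent pair is a third by letter name: Cb – Eb – G – Bbb – Db.
The bottom of that stack, Cb, is the root (this is Cb dominant ninth sharp five).

Cb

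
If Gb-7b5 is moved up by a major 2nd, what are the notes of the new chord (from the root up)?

Gb up a major 2nd → Ab. New chord: Ab half-diminished seventh.
- root: Ab
- minor 3rd: Cb
- diminished 5th: Ebb
- minor 7th: Gb

Ab – Cb – Ebb – Gb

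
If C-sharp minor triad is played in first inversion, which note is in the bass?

E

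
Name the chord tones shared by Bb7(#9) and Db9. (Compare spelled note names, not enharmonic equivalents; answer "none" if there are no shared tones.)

F A♭

Bb7(#9): B♭ D F A♭ C♯
Db9: D♭ F A♭ C♭ E♭
Common to both → F, A♭.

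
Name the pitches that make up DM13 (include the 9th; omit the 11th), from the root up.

D  F#  A  C#  E  B

DM13 is a major thirteenth built on D.
root → D
3rd (major 3rd) → F#
5th (perfect 5th) → A
7th (major 7th) → C#
9th (major 9th) → E
13th (major 13th) → B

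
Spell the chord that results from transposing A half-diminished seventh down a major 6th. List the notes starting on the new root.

C Eb Gb Bb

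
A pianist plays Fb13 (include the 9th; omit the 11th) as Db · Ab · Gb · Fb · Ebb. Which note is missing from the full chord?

The full Fb13 chord is Fb, Ab, Cb, Ebb, Gb, Db.
Comparing with the voicing, the perfect 5th (5th) — Cb — is absent.

Cb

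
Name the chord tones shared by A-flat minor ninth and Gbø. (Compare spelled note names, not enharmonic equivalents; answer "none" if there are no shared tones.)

G♭

A-flat minor ninth: A♭ C♭ E♭ G♭ B♭
Gbø: G♭ B𝄫 D𝄫 F♭
Common to both → G♭.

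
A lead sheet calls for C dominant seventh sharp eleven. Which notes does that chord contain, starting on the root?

C, E, G, Bb, F#

C dominant seventh sharp eleven: dominant seventh sharp eleven on C.
C — root
E — major 3rd
G — perfect 5th
Bb — minor 7th
F# — augmented 11th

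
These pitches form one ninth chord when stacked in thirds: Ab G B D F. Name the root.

Arranged so that each adjacent pair is a third by letter name: G – B – D – F – Ab.
The bottom of that stack, G, is the root (this is G dominant seventh flat nine).

G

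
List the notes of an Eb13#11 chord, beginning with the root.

Eb13#11: dominant thirteenth sharp eleven on E♭.
Root: E♭
Major 3rd (3rd): G
Perfect 5th (5th): B♭
Minor 7th (7th): D♭
Major 9th (9th): F
Augmented 11th (11th): A
Major 13th (13th): C

E♭  G  B♭  D♭  F  A  C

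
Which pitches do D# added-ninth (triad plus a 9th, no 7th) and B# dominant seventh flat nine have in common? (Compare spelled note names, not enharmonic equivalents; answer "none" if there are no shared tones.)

D# added-ninth: D-sharp F-double-sharp A-sharp E-sharp
B# dominant seventh flat nine: B-sharp D-double-sharp F-double-sharp A-sharp C-sharp
Common to both → F-double-sharp, A-sharp.

F-double-sharp – A-sharp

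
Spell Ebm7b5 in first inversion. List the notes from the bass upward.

In root position, Ebm7b5 is E♭–G♭–B𝄫–D♭.
First inversion puts the third (G♭) in the bass.

G♭ B𝄫 D♭ E♭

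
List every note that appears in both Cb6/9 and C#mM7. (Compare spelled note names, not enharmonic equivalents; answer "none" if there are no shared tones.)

Cb6/9 = Cb, Eb, Gb, Ab, Db.
C#mM7 = C#, E, G#, B#.
Shared: none.

none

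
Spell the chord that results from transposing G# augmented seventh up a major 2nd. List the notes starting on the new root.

G# up a major 2nd → A#. New chord: A# augmented seventh.
Root: A#
Major 3rd (3rd): C##
Augmented 5th (5th): E##
Minor 7th (7th): G#

A# – C## – E## – G#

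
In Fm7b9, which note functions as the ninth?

Root of Fm7b9 = F. The 9th is a minor 9th: F up a minor 9th → Gb.

Gb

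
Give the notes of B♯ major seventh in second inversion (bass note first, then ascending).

B♯ major seventh = B#–D##–F##–A##; second inversion → fifth (F##) lowest.

F##, A##, B#, D##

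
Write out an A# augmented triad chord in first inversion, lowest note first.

A# augmented triad = A-sharp–C-double-sharp–E-double-sharp; first inversion → third (C-double-sharp) lowest.

C-double-sharp, E-double-sharp, A-sharp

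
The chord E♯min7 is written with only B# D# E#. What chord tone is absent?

The full E♯min7 chord is E#, G#, B#, D#.
Comparing with the voicing, the minor 3rd (3rd) — G# — is absent.

G#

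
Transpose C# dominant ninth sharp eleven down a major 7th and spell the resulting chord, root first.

D, F-sharp, A, C, E, G-sharp

Transposed root: C-sharp → D (major 7th down). So we spell D dominant ninth sharp eleven:
D — root
F-sharp — major 3rd
A — perfect 5th
C — minor 7th
E — major 9th
G-sharp — augmented 11th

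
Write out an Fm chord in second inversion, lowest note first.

C, F, A♭

Fm = F–A♭–C; second inversion → fifth (C) lowest.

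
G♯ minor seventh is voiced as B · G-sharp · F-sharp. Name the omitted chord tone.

D-sharp

The full G♯ minor seventh chord is G-sharp, B, D-sharp, F-sharp.
Comparing with the voicing, the perfect 5th (5th) — D-sharp — is absent.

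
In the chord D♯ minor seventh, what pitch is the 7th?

Root of D♯ minor seventh = D-sharp. The 7th is a minor 7th: D-sharp up a minor 7th → C-sharp.

C-sharp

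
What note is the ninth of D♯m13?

E♯

D♯m13 is built on D♯; its 9th is a major 9th above the root.
A second above D uses the letter E, and the major 9th above D♯ is E♯.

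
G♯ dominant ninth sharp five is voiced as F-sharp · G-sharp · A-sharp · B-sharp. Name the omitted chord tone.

The full G♯ dominant ninth sharp five chord is G-sharp, B-sharp, D-double-sharp, F-sharp, A-sharp.
Comparing with the voicing, the augmented 5th (5th) — D-double-sharp — is absent.

D-double-sharp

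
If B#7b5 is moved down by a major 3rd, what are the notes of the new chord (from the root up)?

G♯  B♯  D  F♯

Transposed root: B♯ → G♯ (major 3rd down). So we spell G♯ dominant seventh flat five:
Root: G♯
Major 3rd (3rd): B♯
Diminished 5th (5th): D
Minor 7th (7th): F♯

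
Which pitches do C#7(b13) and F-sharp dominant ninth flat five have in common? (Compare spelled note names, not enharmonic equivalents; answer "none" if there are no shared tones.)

G#

C#7(b13): C# E# G# B A
F-sharp dominant ninth flat five: F# A# C E G#
Common to both → G#.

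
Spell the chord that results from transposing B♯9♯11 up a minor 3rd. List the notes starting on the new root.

D#  F##  A#  C#  E#  G##

Transposed root: B# → D# (minor 3rd up). So we spell D# dominant ninth sharp eleven:
D# — root
F## — major 3rd
A# — perfect 5th
C# — minor 7th
E# — major 9th
G## — augmented 11th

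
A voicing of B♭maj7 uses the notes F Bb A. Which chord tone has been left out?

B♭maj7 = Bb, D, F, A. The voicing lacks the 3rd (major 3rd), D.

D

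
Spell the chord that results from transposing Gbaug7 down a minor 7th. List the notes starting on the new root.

Ab – C – E – Gb

Transposed root: Gb → Ab (minor 7th down). So we spell Ab augmented seventh:
- root: Ab
- major 3rd: C
- augmented 5th: E
- minor 7th: Gb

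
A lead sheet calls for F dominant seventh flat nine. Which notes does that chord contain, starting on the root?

Root F, quality dominant seventh flat nine:
- root: F
- major 3rd: A
- perfect 5th: C
- minor 7th: Eb
- minor 9th: Gb

F, A, C, Eb, Gb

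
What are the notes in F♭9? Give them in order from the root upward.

Fb, Ab, Cb, Ebb, Gb

F♭9 is a dominant ninth built on Fb.
root → Fb
3rd (major 3rd) → Ab
5th (perfect 5th) → Cb
7th (minor 7th) → Ebb
9th (major 9th) → Gb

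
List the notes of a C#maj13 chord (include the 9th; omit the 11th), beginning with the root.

C#  E#  G#  B#  D#  A#

C#maj13: major thirteenth on C#.
- root: C#
- major 3rd: E#
- perfect 5th: G#
- major 7th: B#
- major 9th: D#
- major 13th: A#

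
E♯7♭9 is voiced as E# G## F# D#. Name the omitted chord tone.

E♯7♭9 = E#, G##, B#, D#, F#. The voicing lacks the 5th (perfect 5th), B#.

B#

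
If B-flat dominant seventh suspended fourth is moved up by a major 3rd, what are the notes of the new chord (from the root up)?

D  G  A  C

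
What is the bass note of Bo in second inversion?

F

Bo in root position is B–D–F.
Second inversion places the fifth in the bass, which is F.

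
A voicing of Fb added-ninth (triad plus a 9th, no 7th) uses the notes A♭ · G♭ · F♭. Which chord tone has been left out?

C♭

Fb added-ninth = F♭, A♭, C♭, G♭. The voicing lacks the 5th (perfect 5th), C♭.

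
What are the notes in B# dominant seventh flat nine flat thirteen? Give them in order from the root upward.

B#, D##, F##, A#, C#, G#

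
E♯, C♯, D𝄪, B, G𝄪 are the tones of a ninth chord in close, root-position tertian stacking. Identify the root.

Arranged so that each adjacent pair is a third by letter name: C♯ – E♯ – G𝄪 – B – D𝄪.
The bottom of that stack, C♯, is the root (this is C♯ dominant seventh sharp nine sharp five).

C♯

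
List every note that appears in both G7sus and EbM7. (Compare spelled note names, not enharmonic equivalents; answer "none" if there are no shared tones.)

G, D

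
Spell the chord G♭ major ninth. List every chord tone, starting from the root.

Gb  Bb  Db  F  Ab

Root Gb, quality major ninth:
Gb — root
Bb — major 3rd
Db — perfect 5th
F — major 7th
Ab — major 9th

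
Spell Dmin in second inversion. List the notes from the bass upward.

Dmin = D–F–A; second inversion → fifth (A) lowest.

A, D, F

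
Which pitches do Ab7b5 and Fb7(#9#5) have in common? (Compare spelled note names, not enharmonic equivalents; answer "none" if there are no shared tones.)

Ab7b5 = Ab, C, Ebb, Gb.
Fb7(#9#5) = Fb, Ab, C, Ebb, G.
Shared: Ab, C, Ebb.

Ab, C, Ebb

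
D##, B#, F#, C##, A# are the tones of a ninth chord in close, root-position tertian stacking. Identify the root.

Arranged so that each adjacent pair is a third by letter name: B# – D## – F# – A# – C##.
The bottom of that stack, B#, is the root (this is B# dominant ninth flat five).

B#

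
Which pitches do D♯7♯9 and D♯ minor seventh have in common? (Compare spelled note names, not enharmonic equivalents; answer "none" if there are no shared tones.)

D♯7♯9 = D#, F##, A#, C#, E##.
D♯ minor seventh = D#, F#, A#, C#.
Shared: D#, A#, C#.

D# A# C#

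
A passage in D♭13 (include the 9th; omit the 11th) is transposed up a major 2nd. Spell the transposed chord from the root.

A major 2nd up from D♭ is E♭, so the new chord is E♭ dominant thirteenth.
E♭ — root
G — major 3rd
B♭ — perfect 5th
D♭ — minor 7th
F — major 9th
C — major 13th

E♭  G  B♭  D♭  F  C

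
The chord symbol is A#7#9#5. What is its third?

Root of A#7#9#5 = A♯. The 3rd is a major 3rd: A♯ up a major 3rd → C𝄪.

C𝄪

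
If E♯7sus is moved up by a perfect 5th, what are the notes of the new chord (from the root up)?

E# up a perfect 5th → B#. New chord: B# dominant seventh suspended fourth.
Root: B#
Perfect 4th (4th): E#
Perfect 5th (5th): F##
Minor 7th (7th): A#

B#, E#, F##, A#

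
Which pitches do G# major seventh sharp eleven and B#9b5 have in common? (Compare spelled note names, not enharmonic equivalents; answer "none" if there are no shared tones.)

G# major seventh sharp eleven = G#, B#, D#, F##, C##.
B#9b5 = B#, D##, F#, A#, C##.
Shared: B#, C##.

B# – C##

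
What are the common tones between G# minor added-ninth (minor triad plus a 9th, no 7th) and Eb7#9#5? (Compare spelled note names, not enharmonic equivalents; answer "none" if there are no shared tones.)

G# minor added-ninth = G#, B, D#, A#.
Eb7#9#5 = Eb, G, B, Db, F#.
Shared: B.

B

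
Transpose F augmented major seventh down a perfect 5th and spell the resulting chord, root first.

B♭ – D – F♯ – A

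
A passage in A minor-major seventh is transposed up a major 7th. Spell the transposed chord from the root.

A up a major 7th → G-sharp. New chord: G-sharp minor-major seventh.
Root: G-sharp
Minor 3rd (3rd): B
Perfect 5th (5th): D-sharp
Major 7th (7th): F-double-sharp

G-sharp, B, D-sharp, F-double-sharp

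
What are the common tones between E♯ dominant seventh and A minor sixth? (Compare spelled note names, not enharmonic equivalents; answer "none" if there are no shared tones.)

E♯ dominant seventh = E-sharp, G-double-sharp, B-sharp, D-sharp.
A minor sixth = A, C, E, F-sharp.
Shared: none.

none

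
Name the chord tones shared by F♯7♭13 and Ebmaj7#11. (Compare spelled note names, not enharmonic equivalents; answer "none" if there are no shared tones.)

D

F♯7♭13 = F#, A#, C#, E, D.
Ebmaj7#11 = Eb, G, Bb, D, A.
Shared: D.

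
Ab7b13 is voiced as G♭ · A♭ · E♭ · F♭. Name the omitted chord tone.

C

Ab7b13 = A♭, C, E♭, G♭, F♭. The voicing lacks the 3rd (major 3rd), C.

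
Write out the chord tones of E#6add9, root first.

E♯, G𝄪, B♯, C𝄪, F𝄪

E#6add9 is a six-nine built on E♯.
- root: E♯
- major 3rd: G𝄪
- perfect 5th: B♯
- major 6th: C𝄪
- major 9th: F𝄪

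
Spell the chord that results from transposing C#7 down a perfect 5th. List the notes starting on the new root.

C# down a perfect 5th → F#. New chord: F# dominant seventh.
root → F#
3rd (major 3rd) → A#
5th (perfect 5th) → C#
7th (minor 7th) → E

F#, A#, C#, E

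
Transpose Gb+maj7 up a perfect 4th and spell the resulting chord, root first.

Cb  Eb  G  Bb

Gb up a perfect 4th → Cb. New chord: Cb augmented major seventh.
root → Cb
3rd (major 3rd) → Eb
5th (augmented 5th) → G
7th (major 7th) → Bb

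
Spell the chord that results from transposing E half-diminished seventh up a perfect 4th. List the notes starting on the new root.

E up a perfect 4th → A. New chord: A half-diminished seventh.
- root: A
- minor 3rd: C
- diminished 5th: E-flat
- minor 7th: G

A, C, E-flat, G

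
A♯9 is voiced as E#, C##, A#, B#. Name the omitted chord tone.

G#

A♯9 = A#, C##, E#, G#, B#. The voicing lacks the 7th (minor 7th), G#.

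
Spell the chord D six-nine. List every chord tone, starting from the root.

D, F-sharp, A, B, E

D six-nine is a six-nine built on D.
- root: D
- major 3rd: F-sharp
- perfect 5th: A
- major 6th: B
- major 9th: E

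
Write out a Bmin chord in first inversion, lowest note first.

D  F#  B

Bmin = B–D–F#; first inversion → third (D) lowest.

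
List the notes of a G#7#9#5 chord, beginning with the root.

G# – B# – D## – F# – A##

G#7#9#5 is a dominant seventh sharp nine sharp five built on G#.
- root: G#
- major 3rd: B#
- augmented 5th: D##
- minor 7th: F#
- augmented 9th: A##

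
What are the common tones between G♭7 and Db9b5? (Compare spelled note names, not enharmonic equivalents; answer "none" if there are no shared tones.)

G♭7 = G♭, B♭, D♭, F♭.
Db9b5 = D♭, F, A𝄫, C♭, E♭.
Shared: D♭.

D♭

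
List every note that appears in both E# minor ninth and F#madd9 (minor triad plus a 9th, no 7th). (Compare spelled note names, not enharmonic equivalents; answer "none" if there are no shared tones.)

E# minor ninth = E♯, G♯, B♯, D♯, F𝄪.
F#madd9 = F♯, A, C♯, G♯.
Shared: G♯.

G♯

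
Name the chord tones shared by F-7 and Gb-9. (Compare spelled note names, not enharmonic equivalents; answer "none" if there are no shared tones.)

Ab

F-7 = F, Ab, C, Eb.
Gb-9 = Gb, Bbb, Db, Fb, Ab.
Shared: Ab.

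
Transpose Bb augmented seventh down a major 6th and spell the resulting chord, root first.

D-flat – F – A – C-flat

Transposed root: B-flat → D-flat (major 6th down). So we spell D-flat augmented seventh:
root → D-flat
3rd (major 3rd) → F
5th (augmented 5th) → A
7th (minor 7th) → C-flat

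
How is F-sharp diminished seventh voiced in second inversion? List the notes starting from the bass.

C  Eb  F#  A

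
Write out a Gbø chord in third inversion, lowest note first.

Fb – Gb – Bbb – Dbb

In root position, Gbø is Gb–Bbb–Dbb–Fb.
Third inversion puts the seventh (Fb) in the bass.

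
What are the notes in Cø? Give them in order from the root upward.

C, Eb, Gb, Bb

Cø: half-diminished seventh on C.
Root: C
Minor 3rd (3rd): Eb
Diminished 5th (5th): Gb
Minor 7th (7th): Bb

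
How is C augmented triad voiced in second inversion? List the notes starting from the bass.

G-sharp C E

In root position, C augmented triad is C–E–G-sharp.
Second inversion puts the fifth (G-sharp) in the bass.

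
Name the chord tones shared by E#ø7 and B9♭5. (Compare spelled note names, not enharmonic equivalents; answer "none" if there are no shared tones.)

E#ø7: E# G# B D#
B9♭5: B D# F A C#
Common to both → B, D#.

B D#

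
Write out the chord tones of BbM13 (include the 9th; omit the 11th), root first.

BbM13 is a major thirteenth built on B♭.
B♭ — root
D — major 3rd
F — perfect 5th
A — major 7th
C — major 9th
G — major 13th

B♭  D  F  A  C  G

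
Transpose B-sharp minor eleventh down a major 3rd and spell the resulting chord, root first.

A major 3rd down from B-sharp is G-sharp, so the new chord is G-sharp minor eleventh.
Root: G-sharp
Minor 3rd (3rd): B
Perfect 5th (5th): D-sharp
Minor 7th (7th): F-sharp
Major 9th (9th): A-sharp
Perfect 11th (11th): C-sharp

G-sharp, B, D-sharp, F-sharp, A-sharp, C-sharp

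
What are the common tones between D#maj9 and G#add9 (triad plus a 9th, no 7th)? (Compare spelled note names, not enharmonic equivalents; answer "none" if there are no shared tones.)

D#maj9 = D#, F##, A#, C##, E#.
G#add9 = G#, B#, D#, A#.
Shared: D#, A#.

D# – A#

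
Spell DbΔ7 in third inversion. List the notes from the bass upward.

C, Db, F, Ab

DbΔ7 = Db–F–Ab–C; third inversion → seventh (C) lowest.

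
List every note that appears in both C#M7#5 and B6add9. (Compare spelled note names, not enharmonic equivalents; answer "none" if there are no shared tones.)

C#

C#M7#5 = C#, E#, G##, B#.
B6add9 = B, D#, F#, G#, C#.
Shared: C#.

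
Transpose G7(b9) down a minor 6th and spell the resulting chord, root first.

G down a minor 6th → B. New chord: B dominant seventh flat nine.
Root: B
Major 3rd (3rd): D#
Perfect 5th (5th): F#
Minor 7th (7th): A
Minor 9th (9th): C

B, D#, F#, A, C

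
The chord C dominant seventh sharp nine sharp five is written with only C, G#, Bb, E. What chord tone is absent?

The full C dominant seventh sharp nine sharp five chord is C, E, G#, Bb, D#.
Comparing with the voicing, the augmented 9th (9th) — D# — is absent.

D#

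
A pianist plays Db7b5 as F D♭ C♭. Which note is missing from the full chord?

The full Db7b5 chord is D♭, F, A𝄫, C♭.
Comparing with the voicing, the diminished 5th (5th) — A𝄫 — is absent.

A𝄫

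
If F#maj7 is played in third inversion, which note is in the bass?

E#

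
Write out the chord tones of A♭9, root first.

A♭ C E♭ G♭ B♭

A♭9 is a dominant ninth built on A♭.
A♭ — root
C — major 3rd
E♭ — perfect 5th
G♭ — minor 7th
B♭ — major 9th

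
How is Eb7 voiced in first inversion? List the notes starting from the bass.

Eb7 = Eb–G–Bb–Db; first inversion → third (G) lowest.

G Bb Db Eb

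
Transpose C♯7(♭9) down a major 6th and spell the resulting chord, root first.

C# down a major 6th → E. New chord: E dominant seventh flat nine.
Root: E
Major 3rd (3rd): G#
Perfect 5th (5th): B
Minor 7th (7th): D
Minor 9th (9th): F

E G# B D F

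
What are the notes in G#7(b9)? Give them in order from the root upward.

G#, B#, D#, F#, A

Root G#, quality dominant seventh flat nine:
G# — root
B# — major 3rd
D# — perfect 5th
F# — minor 7th
A — minor 9th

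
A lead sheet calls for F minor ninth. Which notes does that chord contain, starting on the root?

F  Ab  C  Eb  G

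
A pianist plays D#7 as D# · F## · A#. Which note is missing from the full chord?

C#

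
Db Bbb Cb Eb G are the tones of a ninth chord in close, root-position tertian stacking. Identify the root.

Arranged so that each adjacent pair is a third by letter name: Cb – Eb – G – Bbb – Db.
The bottom of that stack, Cb, is the root (this is Cb dominant ninth sharp five).

Cb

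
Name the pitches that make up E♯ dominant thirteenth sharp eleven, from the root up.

E-sharp G-double-sharp B-sharp D-sharp F-double-sharp A-double-sharp C-double-sharp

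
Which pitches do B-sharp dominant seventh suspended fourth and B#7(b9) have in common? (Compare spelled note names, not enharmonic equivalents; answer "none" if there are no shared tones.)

B-sharp dominant seventh suspended fourth = B#, E#, F##, A#.
B#7(b9) = B#, D##, F##, A#, C#.
Shared: B#, F##, A#.

B# F## A#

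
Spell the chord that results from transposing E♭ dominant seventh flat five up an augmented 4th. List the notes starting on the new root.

Transposed root: E-flat → A (augmented 4th up). So we spell A dominant seventh flat five:
root → A
3rd (major 3rd) → C-sharp
5th (diminished 5th) → E-flat
7th (minor 7th) → G

A, C-sharp, E-flat, G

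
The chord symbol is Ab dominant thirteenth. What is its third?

Ab dominant thirteenth is built on A-flat; its 3rd is a major 3rd above the root.
A third above A uses the letter C, and the major 3rd above A-flat is C.

C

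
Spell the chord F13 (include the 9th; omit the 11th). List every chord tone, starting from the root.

F  A  C  Eb  G  D

F13: dominant thirteenth on F.
- root: F
- major 3rd: A
- perfect 5th: C
- minor 7th: Eb
- major 9th: G
- major 13th: D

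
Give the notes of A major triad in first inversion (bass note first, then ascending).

A major triad = A–C#–E; first inversion → third (C#) lowest.

C# – E – A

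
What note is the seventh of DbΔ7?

C

Root of DbΔ7 = Db. The 7th is a major 7th: Db up a major 7th → C.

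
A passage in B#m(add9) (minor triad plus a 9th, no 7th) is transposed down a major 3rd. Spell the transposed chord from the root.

G# – B – D# – A#

Transposed root: B# → G# (major 3rd down). So we spell G# minor added-ninth:
Root: G#
Minor 3rd (3rd): B
Perfect 5th (5th): D#
Major 9th (9th): A#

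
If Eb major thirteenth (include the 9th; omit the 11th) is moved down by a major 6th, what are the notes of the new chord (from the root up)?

G-flat, B-flat, D-flat, F, A-flat, E-flat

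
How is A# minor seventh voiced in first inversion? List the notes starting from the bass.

In root position, A# minor seventh is A-sharp–C-sharp–E-sharp–G-sharp.
First inversion puts the third (C-sharp) in the bass.

C-sharp, E-sharp, G-sharp, A-sharp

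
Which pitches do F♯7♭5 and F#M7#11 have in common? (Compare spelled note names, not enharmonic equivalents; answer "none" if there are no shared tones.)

F♯7♭5: F# A# C E
F#M7#11: F# A# C# E# B#
Common to both → F#, A#.

F# A#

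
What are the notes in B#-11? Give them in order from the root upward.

B♯ D♯ F𝄪 A♯ C𝄪 E♯

Root B♯, quality minor eleventh:
- root: B♯
- minor 3rd: D♯
- perfect 5th: F𝄪
- minor 7th: A♯
- major 9th: C𝄪
- perfect 11th: E♯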